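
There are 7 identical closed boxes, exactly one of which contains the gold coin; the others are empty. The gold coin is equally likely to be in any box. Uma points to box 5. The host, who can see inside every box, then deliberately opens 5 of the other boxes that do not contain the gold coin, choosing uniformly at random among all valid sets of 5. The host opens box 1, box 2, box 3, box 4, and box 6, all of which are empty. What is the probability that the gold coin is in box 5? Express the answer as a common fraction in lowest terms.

Apply Bayes' rule, conditioning on where the gold coin actually is.
If it is in any of boxes 1, 2, 3, 4, and 6 (prior 1/7 each): that box was opened and seen not to hold the prize — ruled out; weight (1/7)·0 = 0 each.
If it is in box 5 (prior 1/7): the host has 6 equally likely choices, so probability 1/6; weight (1/7)·(1/6) = 1/42.
If it is in box 7 (prior 1/7): the host has no choice, probability 1; weight (1/7)·1 = 1/7.
The weights sum to 1/6.
So P(the gold coin in box 5 | the host opened box 1, box 2, box 3, box 4, and box 6) = (1/42) / (1/6) = 1/7.

1/7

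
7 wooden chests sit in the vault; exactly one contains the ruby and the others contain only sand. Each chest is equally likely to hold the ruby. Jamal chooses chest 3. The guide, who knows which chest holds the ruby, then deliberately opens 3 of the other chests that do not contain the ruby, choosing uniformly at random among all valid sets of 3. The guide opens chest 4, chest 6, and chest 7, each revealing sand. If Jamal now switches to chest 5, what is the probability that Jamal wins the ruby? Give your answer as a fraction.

2/7

Apply Bayes' rule, conditioning on where the ruby actually is.
If it is in any of chests 1, 2, and 5 (prior 1/7 each): the guide has 10 equally likely choices, so probability 1/10; weight (1/7)·(1/10) = 1/70 each.
If it is in chest 3 (prior 1/7): the guide has 20 equally likely choices, so probability 1/20; weight (1/7)·(1/20) = 1/140.
If it is in any of chests 4, 6, and 7 (prior 1/7 each): that chest was opened and seen not to hold the prize — ruled out; weight (1/7)·0 = 0 each.
The weights sum to 1/20.
So P(the ruby in chest 5 | the guide opened chest 4, chest 6, and chest 7) = (1/70) / (1/20) = 2/7.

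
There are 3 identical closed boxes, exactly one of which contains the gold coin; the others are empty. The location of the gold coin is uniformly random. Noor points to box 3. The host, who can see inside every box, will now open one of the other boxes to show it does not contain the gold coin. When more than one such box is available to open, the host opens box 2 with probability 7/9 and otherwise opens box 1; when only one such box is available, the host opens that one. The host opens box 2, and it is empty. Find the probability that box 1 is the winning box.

9/16

Condition on the true location of the gold coin.
If it is in box 1 (prior 1/3): only box 2 is available, probability 1; weight (1/3)·1 = 1/3.
If it is in box 2 (prior 1/3): the host opened box 2, so this case is ruled out; weight (1/3)·0 = 0.
If it is in box 3 (prior 1/3): box 2 is available, opened with probability 7/9; weight (1/3)·(7/9) = 7/27.
The weights sum to 16/27.
So P(the gold coin in box 1 | the host opened box 2) = (1/3) / (16/27) = 9/16.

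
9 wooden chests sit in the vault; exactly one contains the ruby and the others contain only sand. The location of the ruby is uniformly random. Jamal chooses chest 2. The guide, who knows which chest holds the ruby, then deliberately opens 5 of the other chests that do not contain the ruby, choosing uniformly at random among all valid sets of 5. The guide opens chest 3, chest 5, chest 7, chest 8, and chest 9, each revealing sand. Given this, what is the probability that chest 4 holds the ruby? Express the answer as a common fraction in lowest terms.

8/27

Condition on the true location of the ruby.
If it is in any of chests 1, 4, and 6 (prior 1/9 each): the guide has 21 equally likely choices, so probability 1/21; weight (1/9)·(1/21) = 1/189 each.
If it is in chest 2 (prior 1/9): the guide has 56 equally likely choices, so probability 1/56; weight (1/9)·(1/56) = 1/504.
If it is in any of chests 3, 5, 7, 8, and 9 (prior 1/9 each): that chest was opened and seen not to hold the prize — ruled out; weight (1/9)·0 = 0 each.
The weights sum to 1/56.
So P(the ruby in chest 4 | the guide opened chest 3, chest 5, chest 7, chest 8, and chest 9) = (1/189) / (1/56) = 8/27.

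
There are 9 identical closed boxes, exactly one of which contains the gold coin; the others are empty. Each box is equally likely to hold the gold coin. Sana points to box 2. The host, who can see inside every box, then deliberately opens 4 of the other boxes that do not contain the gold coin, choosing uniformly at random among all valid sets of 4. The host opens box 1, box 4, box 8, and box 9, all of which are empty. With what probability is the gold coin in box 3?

Apply Bayes' rule, conditioning on where the gold coin actually is.
If it is in any of boxes 1, 4, 8, and 9 (prior 1/9 each): that box was opened and seen not to hold the prize — ruled out; weight (1/9)·0 = 0 each.
If it is in box 2 (prior 1/9): the host has 70 equally likely choices, so probability 1/70; weight (1/9)·(1/70) = 1/630.
If it is in any of boxes 3, 5, 6, and 7 (prior 1/9 each): the host has 35 equally likely choices, so probability 1/35; weight (1/9)·(1/35) = 1/315 each.
The weights sum to 1/70.
So P(the gold coin in box 3 | the host opened box 1, box 4, box 8, and box 9) = (1/315) / (1/70) = 2/9.

2/9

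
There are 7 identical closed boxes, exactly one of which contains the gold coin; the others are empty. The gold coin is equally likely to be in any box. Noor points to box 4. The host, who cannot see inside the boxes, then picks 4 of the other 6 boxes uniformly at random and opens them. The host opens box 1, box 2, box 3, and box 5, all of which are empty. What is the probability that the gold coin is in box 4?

Consider each possible location of the gold coin in turn.
If it is in any of boxes 1, 2, 3, and 5 (prior 1/7 each): that box was opened and seen not to hold the prize — ruled out; weight (1/7)·0 = 0 each.
If it is in any of boxes 4, 6, and 7 (prior 1/7 each): the host picks exactly this set with probability 1/15 regardless, and none is the prize; weight (1/7)·(1/15) = 1/105 each.
The weights sum to 1/35.
So P(the gold coin in box 4 | the host opened box 1, box 2, box 3, and box 5) = (1/105) / (1/35) = 1/3.

1/3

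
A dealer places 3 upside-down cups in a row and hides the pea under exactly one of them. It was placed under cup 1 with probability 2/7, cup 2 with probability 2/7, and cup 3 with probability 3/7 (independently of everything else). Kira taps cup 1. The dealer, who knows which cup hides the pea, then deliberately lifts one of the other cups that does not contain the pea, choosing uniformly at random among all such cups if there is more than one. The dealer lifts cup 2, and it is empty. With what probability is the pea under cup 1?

1/4

Condition on the true location of the pea.
If it is under cup 1 (prior 2/7): the dealer has 2 equally likely choices, so probability 1/2; weight (2/7)·(1/2) = 1/7.
If it is under cup 2 (prior 2/7): the dealer opened cup 2, so this case is ruled out; weight (2/7)·0 = 0.
If it is under cup 3 (prior 3/7): the dealer has no choice, probability 1; weight (3/7)·1 = 3/7.
The weights sum to 4/7.
So P(the pea under cup 1 | the dealer opened cup 2) = (1/7) / (4/7) = 1/4.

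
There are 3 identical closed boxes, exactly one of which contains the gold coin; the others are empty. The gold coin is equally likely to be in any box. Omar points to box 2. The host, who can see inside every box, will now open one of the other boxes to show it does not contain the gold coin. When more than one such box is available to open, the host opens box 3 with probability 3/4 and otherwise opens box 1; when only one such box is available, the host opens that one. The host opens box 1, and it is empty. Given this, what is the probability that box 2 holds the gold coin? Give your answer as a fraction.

Apply Bayes' rule, conditioning on where the gold coin actually is.
If it is in box 1 (prior 1/3): the host opened box 1, so this case is ruled out; weight (1/3)·0 = 0.
If it is in box 2 (prior 1/3): box 3 is available but not opened, probability 1/4; weight (1/3)·(1/4) = 1/12.
If it is in box 3 (prior 1/3): only box 1 is available, probability 1; weight (1/3)·1 = 1/3.
The weights sum to 5/12.
So P(the gold coin in box 2 | the host opened box 1) = (1/12) / (5/12) = 1/5.

1/5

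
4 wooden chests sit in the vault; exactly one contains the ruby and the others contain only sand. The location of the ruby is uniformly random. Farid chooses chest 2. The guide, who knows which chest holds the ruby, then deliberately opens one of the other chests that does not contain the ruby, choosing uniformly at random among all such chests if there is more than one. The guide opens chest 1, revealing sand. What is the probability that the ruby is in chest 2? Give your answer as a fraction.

Consider each possible location of the ruby in turn.
If it is in chest 1 (prior 1/4): the guide opened chest 1, so this case is ruled out; weight (1/4)·0 = 0.
If it is in chest 2 (prior 1/4): the guide has 3 equally likely choices, so probability 1/3; weight (1/4)·(1/3) = 1/12.
If it is in either of chests 3 and 4 (prior 1/4 each): the guide has 2 equally likely choices, so probability 1/2; weight (1/4)·(1/2) = 1/8 each.
The weights sum to 1/3.
So P(the ruby in chest 2 | the guide opened chest 1) = (1/12) / (1/3) = 1/4.

1/4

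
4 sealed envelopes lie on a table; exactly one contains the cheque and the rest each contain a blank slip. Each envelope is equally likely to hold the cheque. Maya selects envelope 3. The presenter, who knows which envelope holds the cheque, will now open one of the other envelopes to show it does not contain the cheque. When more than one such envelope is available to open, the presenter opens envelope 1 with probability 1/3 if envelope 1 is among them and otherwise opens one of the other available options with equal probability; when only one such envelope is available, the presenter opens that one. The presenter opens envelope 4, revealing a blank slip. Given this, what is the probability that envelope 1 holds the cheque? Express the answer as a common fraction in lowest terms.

1/3

Apply Bayes' rule, conditioning on where the cheque actually is.
If it is in envelope 1 (prior 1/4): envelope 1 holds the prize so is unavailable; the presenter chooses uniformly among the 2 others, probability 1/2; weight (1/4)·(1/2) = 1/8.
If it is in envelope 2 (prior 1/4): envelope 1 is available but not opened, probability 2/3; weight (1/4)·(2/3) = 1/6.
If it is in envelope 3 (prior 1/4): envelope 1 is available but not opened; envelope 4 gets probability (1 − 1/3)/2 = 1/3; weight (1/4)·(1/3) = 1/12.
If it is in envelope 4 (prior 1/4): the presenter opened envelope 4, so this case is ruled out; weight (1/4)·0 = 0.
The weights sum to 3/8.
So P(the cheque in envelope 1 | the presenter opened envelope 4) = (1/8) / (3/8) = 1/3.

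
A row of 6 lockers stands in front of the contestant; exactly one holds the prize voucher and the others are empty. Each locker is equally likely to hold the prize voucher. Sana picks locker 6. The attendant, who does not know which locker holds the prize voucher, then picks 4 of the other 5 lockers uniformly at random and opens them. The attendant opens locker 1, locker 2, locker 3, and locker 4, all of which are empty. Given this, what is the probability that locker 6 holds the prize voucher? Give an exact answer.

1/2

Because the attendant chose which lockers to open without knowing where the prize voucher is, the choice is independent of the prize location. Learning that none of the 4 opened lockers holds the prize voucher simply rules out those 4 locations and leaves the remaining 2 lockers still equally likely by symmetry.
So P(the prize voucher in locker 6) = 1/2.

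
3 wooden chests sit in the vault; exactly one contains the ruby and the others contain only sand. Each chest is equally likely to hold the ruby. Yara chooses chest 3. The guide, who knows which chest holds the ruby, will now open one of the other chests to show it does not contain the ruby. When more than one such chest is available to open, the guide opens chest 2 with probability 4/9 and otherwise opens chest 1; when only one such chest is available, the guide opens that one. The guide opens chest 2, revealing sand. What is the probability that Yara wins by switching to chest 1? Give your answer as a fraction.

Apply Bayes' rule, conditioning on where the ruby actually is.
If it is in chest 1 (prior 1/3): only chest 2 is available, probability 1; weight (1/3)·1 = 1/3.
If it is in chest 2 (prior 1/3): the guide opened chest 2, so this case is ruled out; weight (1/3)·0 = 0.
If it is in chest 3 (prior 1/3): chest 2 is available, opened with probability 4/9; weight (1/3)·(4/9) = 4/27.
The weights sum to 13/27.
So P(the ruby in chest 1 | the guide opened chest 2) = (1/3) / (13/27) = 9/13.

9/13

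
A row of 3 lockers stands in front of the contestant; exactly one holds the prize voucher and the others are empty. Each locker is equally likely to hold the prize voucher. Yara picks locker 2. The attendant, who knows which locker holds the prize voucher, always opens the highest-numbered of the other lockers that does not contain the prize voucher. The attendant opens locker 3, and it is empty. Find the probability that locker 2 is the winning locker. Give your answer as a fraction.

Condition on the true location of the prize voucher.
If it is in either of lockers 1 and 2 (prior 1/3 each): locker 3 is the highest-numbered option available, probability 1; weight (1/3)·1 = 1/3 each.
If it is in locker 3 (prior 1/3): the attendant opened locker 3, so this case is ruled out; weight (1/3)·0 = 0.
The weights sum to 2/3.
So P(the prize voucher in locker 2 | the attendant opened locker 3) = (1/3) / (2/3) = 1/2.

1/2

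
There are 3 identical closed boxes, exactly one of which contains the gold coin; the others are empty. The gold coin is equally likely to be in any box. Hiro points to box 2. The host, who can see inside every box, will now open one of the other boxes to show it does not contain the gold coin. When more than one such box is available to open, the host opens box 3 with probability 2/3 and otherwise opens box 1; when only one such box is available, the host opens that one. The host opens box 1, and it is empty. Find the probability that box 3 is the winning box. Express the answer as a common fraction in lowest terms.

Consider each possible location of the gold coin in turn.
If it is in box 1 (prior 1/3): the host opened box 1, so this case is ruled out; weight (1/3)·0 = 0.
If it is in box 2 (prior 1/3): box 3 is available but not opened, probability 1/3; weight (1/3)·(1/3) = 1/9.
If it is in box 3 (prior 1/3): only box 1 is available, probability 1; weight (1/3)·1 = 1/3.
The weights sum to 4/9.
So P(the gold coin in box 3 | the host opened box 1) = (1/3) / (4/9) = 3/4.

3/4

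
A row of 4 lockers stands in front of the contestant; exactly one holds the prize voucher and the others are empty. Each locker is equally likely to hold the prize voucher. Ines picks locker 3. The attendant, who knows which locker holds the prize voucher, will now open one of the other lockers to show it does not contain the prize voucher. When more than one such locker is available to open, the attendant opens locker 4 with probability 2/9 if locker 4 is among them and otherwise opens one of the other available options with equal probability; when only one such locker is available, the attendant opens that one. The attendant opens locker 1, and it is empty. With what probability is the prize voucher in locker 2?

Consider each possible location of the prize voucher in turn.
If it is in locker 1 (prior 1/4): the attendant opened locker 1, so this case is ruled out; weight (1/4)·0 = 0.
If it is in locker 2 (prior 1/4): locker 4 is available but not opened, probability 7/9; weight (1/4)·(7/9) = 7/36.
If it is in locker 3 (prior 1/4): locker 4 is available but not opened; locker 1 gets probability (1 − 2/9)/2 = 7/18; weight (1/4)·(7/18) = 7/72.
If it is in locker 4 (prior 1/4): locker 4 holds the prize so is unavailable; the attendant chooses uniformly among the 2 others, probability 1/2; weight (1/4)·(1/2) = 1/8.
The weights sum to 5/12.
So P(the prize voucher in locker 2 | the attendant opened locker 1) = (7/36) / (5/12) = 7/15.

7/15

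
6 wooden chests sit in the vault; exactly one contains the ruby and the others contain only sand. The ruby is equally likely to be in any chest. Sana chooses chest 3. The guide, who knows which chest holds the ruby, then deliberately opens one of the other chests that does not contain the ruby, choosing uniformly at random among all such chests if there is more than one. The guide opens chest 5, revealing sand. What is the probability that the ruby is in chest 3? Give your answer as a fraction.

1/6

Condition on the true location of the ruby.
If it is in any of chests 1, 2, 4, and 6 (prior 1/6 each): the guide has 4 equally likely choices, so probability 1/4; weight (1/6)·(1/4) = 1/24 each.
If it is in chest 3 (prior 1/6): the guide has 5 equally likely choices, so probability 1/5; weight (1/6)·(1/5) = 1/30.
If it is in chest 5 (prior 1/6): the guide opened chest 5, so this case is ruled out; weight (1/6)·0 = 0.
The weights sum to 1/5.
So P(the ruby in chest 3 | the guide opened chest 5) = (1/30) / (1/5) = 1/6.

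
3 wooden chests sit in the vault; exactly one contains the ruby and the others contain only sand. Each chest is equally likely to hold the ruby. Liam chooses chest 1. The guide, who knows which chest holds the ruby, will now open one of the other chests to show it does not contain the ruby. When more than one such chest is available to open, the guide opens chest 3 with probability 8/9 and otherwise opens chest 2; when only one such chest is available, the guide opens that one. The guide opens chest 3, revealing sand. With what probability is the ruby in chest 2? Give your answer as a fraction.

9/17

Apply Bayes' rule, conditioning on where the ruby actually is.
If it is in chest 1 (prior 1/3): chest 3 is available, opened with probability 8/9; weight (1/3)·(8/9) = 8/27.
If it is in chest 2 (prior 1/3): only chest 3 is available, probability 1; weight (1/3)·1 = 1/3.
If it is in chest 3 (prior 1/3): the guide opened chest 3, so this case is ruled out; weight (1/3)·0 = 0.
The weights sum to 17/27.
So P(the ruby in chest 2 | the guide opened chest 3) = (1/3) / (17/27) = 9/17.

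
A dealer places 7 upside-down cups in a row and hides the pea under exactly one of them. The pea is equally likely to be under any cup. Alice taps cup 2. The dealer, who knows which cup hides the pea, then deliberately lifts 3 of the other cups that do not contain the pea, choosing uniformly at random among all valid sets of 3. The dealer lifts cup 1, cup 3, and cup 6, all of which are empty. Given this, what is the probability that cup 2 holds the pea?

Consider each possible location of the pea in turn.
If it is under any of cups 1, 3, and 6 (prior 1/7 each): that cup was opened and seen not to hold the prize — ruled out; weight (1/7)·0 = 0 each.
If it is under cup 2 (prior 1/7): the dealer has 20 equally likely choices, so probability 1/20; weight (1/7)·(1/20) = 1/140.
If it is under any of cups 4, 5, and 7 (prior 1/7 each): the dealer has 10 equally likely choices, so probability 1/10; weight (1/7)·(1/10) = 1/70 each.
The weights sum to 1/20.
So P(the pea under cup 2 | the dealer opened cup 1, cup 3, and cup 6) = (1/140) / (1/20) = 1/7.

1/7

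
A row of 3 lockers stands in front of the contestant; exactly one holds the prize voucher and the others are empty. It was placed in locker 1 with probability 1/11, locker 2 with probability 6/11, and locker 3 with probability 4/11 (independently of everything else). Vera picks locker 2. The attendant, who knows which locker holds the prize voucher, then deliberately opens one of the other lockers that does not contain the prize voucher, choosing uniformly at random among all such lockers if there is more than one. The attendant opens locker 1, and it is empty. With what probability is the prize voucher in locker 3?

4/7

Apply Bayes' rule, conditioning on where the prize voucher actually is.
If it is in locker 1 (prior 1/11): the attendant opened locker 1, so this case is ruled out; weight (1/11)·0 = 0.
If it is in locker 2 (prior 6/11): the attendant has 2 equally likely choices, so probability 1/2; weight (6/11)·(1/2) = 3/11.
If it is in locker 3 (prior 4/11): the attendant has no choice, probability 1; weight (4/11)·1 = 4/11.
The weights sum to 7/11.
So P(the prize voucher in locker 3 | the attendant opened locker 1) = (4/11) / (7/11) = 4/7.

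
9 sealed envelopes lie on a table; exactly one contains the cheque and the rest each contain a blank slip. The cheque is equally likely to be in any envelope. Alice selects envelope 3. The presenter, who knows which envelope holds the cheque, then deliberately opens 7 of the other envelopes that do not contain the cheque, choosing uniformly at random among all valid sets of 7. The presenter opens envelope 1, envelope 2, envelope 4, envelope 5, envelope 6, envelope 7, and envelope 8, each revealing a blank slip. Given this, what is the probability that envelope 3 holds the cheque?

Consider each possible location of the cheque in turn.
If it is in any of envelopes 1, 2, 4, 5, 6, 7, and 8 (prior 1/9 each): that envelope was opened and seen not to hold the prize — ruled out; weight (1/9)·0 = 0 each.
If it is in envelope 3 (prior 1/9): the presenter has 8 equally likely choices, so probability 1/8; weight (1/9)·(1/8) = 1/72.
If it is in envelope 9 (prior 1/9): the presenter has no choice, probability 1; weight (1/9)·1 = 1/9.
The weights sum to 1/8.
So P(the cheque in envelope 3 | the presenter opened envelope 1, envelope 2, envelope 4, envelope 5, envelope 6, envelope 7, and envelope 8) = (1/72) / (1/8) = 1/9.

1/9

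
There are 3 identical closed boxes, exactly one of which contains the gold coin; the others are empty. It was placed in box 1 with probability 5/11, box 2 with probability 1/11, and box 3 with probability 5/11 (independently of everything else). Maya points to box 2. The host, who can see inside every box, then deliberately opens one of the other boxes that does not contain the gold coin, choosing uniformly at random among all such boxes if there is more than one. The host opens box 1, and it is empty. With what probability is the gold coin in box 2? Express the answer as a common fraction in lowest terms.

Apply Bayes' rule, conditioning on where the gold coin actually is.
If it is in box 1 (prior 5/11): the host opened box 1, so this case is ruled out; weight (5/11)·0 = 0.
If it is in box 2 (prior 1/11): the host has 2 equally likely choices, so probability 1/2; weight (1/11)·(1/2) = 1/22.
If it is in box 3 (prior 5/11): the host has no choice, probability 1; weight (5/11)·1 = 5/11.
The weights sum to 1/2.
So P(the gold coin in box 2 | the host opened box 1) = (1/22) / (1/2) = 1/11.

1/11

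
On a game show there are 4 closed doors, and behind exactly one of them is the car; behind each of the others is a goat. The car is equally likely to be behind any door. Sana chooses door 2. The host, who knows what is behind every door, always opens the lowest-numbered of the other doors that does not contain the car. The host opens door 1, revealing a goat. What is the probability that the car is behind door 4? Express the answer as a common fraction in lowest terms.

Consider each possible location of the car in turn.
If it is behind door 1 (prior 1/4): the host opened door 1, so this case is ruled out; weight (1/4)·0 = 0.
If it is behind any of doors 2, 3, and 4 (prior 1/4 each): door 1 is the lowest-numbered option available, probability 1; weight (1/4)·1 = 1/4 each.
The weights sum to 3/4.
So P(the car behind door 4 | the host opened door 1) = (1/4) / (3/4) = 1/3.

1/3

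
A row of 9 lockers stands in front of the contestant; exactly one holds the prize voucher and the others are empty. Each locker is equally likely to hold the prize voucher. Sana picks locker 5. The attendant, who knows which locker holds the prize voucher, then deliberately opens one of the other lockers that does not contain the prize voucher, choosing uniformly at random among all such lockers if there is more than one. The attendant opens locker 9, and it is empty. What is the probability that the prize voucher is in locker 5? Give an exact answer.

Condition on the true location of the prize voucher.
If it is in any of lockers 1, 2, 3, 4, 6, 7, and 8 (prior 1/9 each): the attendant has 7 equally likely choices, so probability 1/7; weight (1/9)·(1/7) = 1/63 each.
If it is in locker 5 (prior 1/9): the attendant has 8 equally likely choices, so probability 1/8; weight (1/9)·(1/8) = 1/72.
If it is in locker 9 (prior 1/9): the attendant opened locker 9, so this case is ruled out; weight (1/9)·0 = 0.
The weights sum to 1/8.
So P(the prize voucher in locker 5 | the attendant opened locker 9) = (1/72) / (1/8) = 1/9.

1/9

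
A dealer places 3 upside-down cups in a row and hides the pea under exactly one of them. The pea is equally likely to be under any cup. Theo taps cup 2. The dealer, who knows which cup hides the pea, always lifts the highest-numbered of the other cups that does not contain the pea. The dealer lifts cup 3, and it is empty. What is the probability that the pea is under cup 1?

1/2

Consider each possible location of the pea in turn.
If it is under either of cups 1 and 2 (prior 1/3 each): cup 3 is the highest-numbered option available, probability 1; weight (1/3)·1 = 1/3 each.
If it is under cup 3 (prior 1/3): the dealer opened cup 3, so this case is ruled out; weight (1/3)·0 = 0.
The weights sum to 2/3.
So P(the pea under cup 1 | the dealer opened cup 3) = (1/3) / (2/3) = 1/2.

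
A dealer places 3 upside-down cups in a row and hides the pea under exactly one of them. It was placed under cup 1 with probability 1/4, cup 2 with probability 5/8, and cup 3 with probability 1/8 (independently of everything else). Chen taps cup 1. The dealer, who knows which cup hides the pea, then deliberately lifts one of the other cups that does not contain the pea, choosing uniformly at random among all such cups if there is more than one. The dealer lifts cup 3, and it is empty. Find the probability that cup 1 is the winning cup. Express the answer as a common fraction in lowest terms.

Apply Bayes' rule, conditioning on where the pea actually is.
If it is under cup 1 (prior 1/4): the dealer has 2 equally likely choices, so probability 1/2; weight (1/4)·(1/2) = 1/8.
If it is under cup 2 (prior 5/8): the dealer has no choice, probability 1; weight (5/8)·1 = 5/8.
If it is under cup 3 (prior 1/8): the dealer opened cup 3, so this case is ruled out; weight (1/8)·0 = 0.
The weights sum to 3/4.
So P(the pea under cup 1 | the dealer opened cup 3) = (1/8) / (3/4) = 1/6.

1/6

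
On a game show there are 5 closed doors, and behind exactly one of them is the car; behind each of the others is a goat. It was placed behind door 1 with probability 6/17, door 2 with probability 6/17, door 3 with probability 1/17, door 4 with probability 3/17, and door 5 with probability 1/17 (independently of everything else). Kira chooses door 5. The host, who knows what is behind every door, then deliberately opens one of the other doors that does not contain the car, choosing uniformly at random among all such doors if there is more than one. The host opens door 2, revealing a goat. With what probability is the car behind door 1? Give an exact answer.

24/43

Apply Bayes' rule, conditioning on where the car actually is.
If it is behind door 1 (prior 6/17): the host has 3 equally likely choices, so probability 1/3; weight (6/17)·(1/3) = 2/17.
If it is behind door 2 (prior 6/17): the host opened door 2, so this case is ruled out; weight (6/17)·0 = 0.
If it is behind door 3 (prior 1/17): the host has 3 equally likely choices, so probability 1/3; weight (1/17)·(1/3) = 1/51.
If it is behind door 4 (prior 3/17): the host has 3 equally likely choices, so probability 1/3; weight (3/17)·(1/3) = 1/17.
If it is behind door 5 (prior 1/17): the host has 4 equally likely choices, so probability 1/4; weight (1/17)·(1/4) = 1/68.
The weights sum to 43/204.
So P(the car behind door 1 | the host opened door 2) = (2/17) / (43/204) = 24/43.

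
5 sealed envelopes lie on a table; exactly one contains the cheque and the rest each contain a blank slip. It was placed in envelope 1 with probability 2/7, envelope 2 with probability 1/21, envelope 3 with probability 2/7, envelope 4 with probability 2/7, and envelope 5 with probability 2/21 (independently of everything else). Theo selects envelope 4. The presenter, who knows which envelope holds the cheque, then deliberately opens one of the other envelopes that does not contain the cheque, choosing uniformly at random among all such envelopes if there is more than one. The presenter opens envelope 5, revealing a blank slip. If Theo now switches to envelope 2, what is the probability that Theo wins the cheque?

Apply Bayes' rule, conditioning on where the cheque actually is.
If it is in either of envelopes 1 and 3 (prior 2/7 each): the presenter has 3 equally likely choices, so probability 1/3; weight (2/7)·(1/3) = 2/21 each.
If it is in envelope 2 (prior 1/21): the presenter has 3 equally likely choices, so probability 1/3; weight (1/21)·(1/3) = 1/63.
If it is in envelope 4 (prior 2/7): the presenter has 4 equally likely choices, so probability 1/4; weight (2/7)·(1/4) = 1/14.
If it is in envelope 5 (prior 2/21): the presenter opened envelope 5, so this case is ruled out; weight (2/21)·0 = 0.
The weights sum to 5/18.
So P(the cheque in envelope 2 | the presenter opened envelope 5) = (1/63) / (5/18) = 2/35.

2/35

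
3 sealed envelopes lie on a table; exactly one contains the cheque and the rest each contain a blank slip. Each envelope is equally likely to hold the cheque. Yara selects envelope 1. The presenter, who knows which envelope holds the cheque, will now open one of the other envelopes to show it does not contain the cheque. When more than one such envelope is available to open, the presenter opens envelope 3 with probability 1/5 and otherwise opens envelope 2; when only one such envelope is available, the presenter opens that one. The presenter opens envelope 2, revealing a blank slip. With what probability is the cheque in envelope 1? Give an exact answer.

4/9

Apply Bayes' rule, conditioning on where the cheque actually is.
If it is in envelope 1 (prior 1/3): envelope 3 is available but not opened, probability 4/5; weight (1/3)·(4/5) = 4/15.
If it is in envelope 2 (prior 1/3): the presenter opened envelope 2, so this case is ruled out; weight (1/3)·0 = 0.
If it is in envelope 3 (prior 1/3): only envelope 2 is available, probability 1; weight (1/3)·1 = 1/3.
The weights sum to 3/5.
So P(the cheque in envelope 1 | the presenter opened envelope 2) = (4/15) / (3/5) = 4/9.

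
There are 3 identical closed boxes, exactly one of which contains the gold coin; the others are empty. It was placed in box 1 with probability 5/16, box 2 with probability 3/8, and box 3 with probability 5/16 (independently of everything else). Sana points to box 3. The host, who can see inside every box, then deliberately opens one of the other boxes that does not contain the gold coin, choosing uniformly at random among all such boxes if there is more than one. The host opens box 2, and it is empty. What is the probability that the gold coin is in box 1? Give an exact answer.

Condition on the true location of the gold coin.
If it is in box 1 (prior 5/16): the host has no choice, probability 1; weight (5/16)·1 = 5/16.
If it is in box 2 (prior 3/8): the host opened box 2, so this case is ruled out; weight (3/8)·0 = 0.
If it is in box 3 (prior 5/16): the host has 2 equally likely choices, so probability 1/2; weight (5/16)·(1/2) = 5/32.
The weights sum to 15/32.
So P(the gold coin in box 1 | the host opened box 2) = (5/16) / (15/32) = 2/3.

2/3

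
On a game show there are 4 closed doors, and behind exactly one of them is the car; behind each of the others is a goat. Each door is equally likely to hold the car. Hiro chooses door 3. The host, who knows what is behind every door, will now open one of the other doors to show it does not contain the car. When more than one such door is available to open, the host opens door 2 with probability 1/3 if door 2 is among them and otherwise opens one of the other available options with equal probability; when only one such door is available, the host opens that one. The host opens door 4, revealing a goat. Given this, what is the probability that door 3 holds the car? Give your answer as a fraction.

2/9

Consider each possible location of the car in turn.
If it is behind door 1 (prior 1/4): door 2 is available but not opened, probability 2/3; weight (1/4)·(2/3) = 1/6.
If it is behind door 2 (prior 1/4): door 2 holds the prize so is unavailable; the host chooses uniformly among the 2 others, probability 1/2; weight (1/4)·(1/2) = 1/8.
If it is behind door 3 (prior 1/4): door 2 is available but not opened; door 4 gets probability (1 − 1/3)/2 = 1/3; weight (1/4)·(1/3) = 1/12.
If it is behind door 4 (prior 1/4): the host opened door 4, so this case is ruled out; weight (1/4)·0 = 0.
The weights sum to 3/8.
So P(the car behind door 3 | the host opened door 4) = (1/12) / (3/8) = 2/9.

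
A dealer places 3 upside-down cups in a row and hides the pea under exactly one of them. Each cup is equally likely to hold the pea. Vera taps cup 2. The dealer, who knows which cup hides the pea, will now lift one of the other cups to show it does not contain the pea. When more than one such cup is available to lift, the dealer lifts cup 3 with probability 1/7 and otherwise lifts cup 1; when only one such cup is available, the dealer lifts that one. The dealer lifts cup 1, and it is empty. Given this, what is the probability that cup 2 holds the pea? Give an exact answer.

Consider each possible location of the pea in turn.
If it is under cup 1 (prior 1/3): the dealer opened cup 1, so this case is ruled out; weight (1/3)·0 = 0.
If it is under cup 2 (prior 1/3): cup 3 is available but not opened, probability 6/7; weight (1/3)·(6/7) = 2/7.
If it is under cup 3 (prior 1/3): only cup 1 is available, probability 1; weight (1/3)·1 = 1/3.
The weights sum to 13/21.
So P(the pea under cup 2 | the dealer opened cup 1) = (2/7) / (13/21) = 6/13.

6/13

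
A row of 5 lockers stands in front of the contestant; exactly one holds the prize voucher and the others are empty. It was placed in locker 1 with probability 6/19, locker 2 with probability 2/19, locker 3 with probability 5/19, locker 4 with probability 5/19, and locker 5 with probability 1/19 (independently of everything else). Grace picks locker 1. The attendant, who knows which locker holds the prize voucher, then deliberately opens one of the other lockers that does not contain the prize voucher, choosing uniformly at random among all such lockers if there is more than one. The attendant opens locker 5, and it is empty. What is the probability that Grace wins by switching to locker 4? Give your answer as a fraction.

Consider each possible location of the prize voucher in turn.
If it is in locker 1 (prior 6/19): the attendant has 4 equally likely choices, so probability 1/4; weight (6/19)·(1/4) = 3/38.
If it is in locker 2 (prior 2/19): the attendant has 3 equally likely choices, so probability 1/3; weight (2/19)·(1/3) = 2/57.
If it is in either of lockers 3 and 4 (prior 5/19 each): the attendant has 3 equally likely choices, so probability 1/3; weight (5/19)·(1/3) = 5/57 each.
If it is in locker 5 (prior 1/19): the attendant opened locker 5, so this case is ruled out; weight (1/19)·0 = 0.
The weights sum to 11/38.
So P(the prize voucher in locker 4 | the attendant opened locker 5) = (5/57) / (11/38) = 10/33.

10/33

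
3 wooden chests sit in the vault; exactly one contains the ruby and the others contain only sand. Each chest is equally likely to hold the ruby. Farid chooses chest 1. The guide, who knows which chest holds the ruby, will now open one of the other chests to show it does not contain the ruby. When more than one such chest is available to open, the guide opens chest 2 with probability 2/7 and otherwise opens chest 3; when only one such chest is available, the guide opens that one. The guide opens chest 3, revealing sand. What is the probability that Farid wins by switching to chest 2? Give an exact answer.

Condition on the true location of the ruby.
If it is in chest 1 (prior 1/3): chest 2 is available but not opened, probability 5/7; weight (1/3)·(5/7) = 5/21.
If it is in chest 2 (prior 1/3): only chest 3 is available, probability 1; weight (1/3)·1 = 1/3.
If it is in chest 3 (prior 1/3): the guide opened chest 3, so this case is ruled out; weight (1/3)·0 = 0.
The weights sum to 4/7.
So P(the ruby in chest 2 | the guide opened chest 3) = (1/3) / (4/7) = 7/12.

7/12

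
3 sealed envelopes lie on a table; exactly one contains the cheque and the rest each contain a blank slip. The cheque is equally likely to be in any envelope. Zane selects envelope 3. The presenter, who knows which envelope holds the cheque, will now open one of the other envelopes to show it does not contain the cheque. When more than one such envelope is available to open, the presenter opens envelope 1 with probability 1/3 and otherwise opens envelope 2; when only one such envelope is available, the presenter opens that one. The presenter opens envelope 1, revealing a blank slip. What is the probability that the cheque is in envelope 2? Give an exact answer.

Apply Bayes' rule, conditioning on where the cheque actually is.
If it is in envelope 1 (prior 1/3): the presenter opened envelope 1, so this case is ruled out; weight (1/3)·0 = 0.
If it is in envelope 2 (prior 1/3): only envelope 1 is available, probability 1; weight (1/3)·1 = 1/3.
If it is in envelope 3 (prior 1/3): envelope 1 is available, opened with probability 1/3; weight (1/3)·(1/3) = 1/9.
The weights sum to 4/9.
So P(the cheque in envelope 2 | the presenter opened envelope 1) = (1/3) / (4/9) = 3/4.

3/4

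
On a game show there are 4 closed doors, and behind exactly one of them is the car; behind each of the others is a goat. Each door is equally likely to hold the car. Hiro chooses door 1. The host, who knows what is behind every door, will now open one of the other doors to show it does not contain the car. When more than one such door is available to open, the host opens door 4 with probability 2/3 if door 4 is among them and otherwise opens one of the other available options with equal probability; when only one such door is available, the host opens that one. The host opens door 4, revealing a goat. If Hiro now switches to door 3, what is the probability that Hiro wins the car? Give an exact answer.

Condition on the true location of the car.
If it is behind any of doors 1, 2, and 3 (prior 1/4 each): door 4 is available, opened with probability 2/3; weight (1/4)·(2/3) = 1/6 each.
If it is behind door 4 (prior 1/4): the host opened door 4, so this case is ruled out; weight (1/4)·0 = 0.
The weights sum to 1/2.
So P(the car behind door 3 | the host opened door 4) = (1/6) / (1/2) = 1/3.

1/3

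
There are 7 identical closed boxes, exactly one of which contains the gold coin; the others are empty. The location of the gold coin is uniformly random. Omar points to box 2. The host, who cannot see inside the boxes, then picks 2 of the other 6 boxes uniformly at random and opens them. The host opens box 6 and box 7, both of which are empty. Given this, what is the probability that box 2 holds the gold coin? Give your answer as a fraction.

1/5

Because the host chose which boxes to open without knowing where the gold coin is, the choice is independent of the prize location. Learning that none of the 2 opened boxes holds the gold coin simply rules out those 2 locations and leaves the remaining 5 boxes still equally likely by symmetry.
So P(the gold coin in box 2) = 1/5.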